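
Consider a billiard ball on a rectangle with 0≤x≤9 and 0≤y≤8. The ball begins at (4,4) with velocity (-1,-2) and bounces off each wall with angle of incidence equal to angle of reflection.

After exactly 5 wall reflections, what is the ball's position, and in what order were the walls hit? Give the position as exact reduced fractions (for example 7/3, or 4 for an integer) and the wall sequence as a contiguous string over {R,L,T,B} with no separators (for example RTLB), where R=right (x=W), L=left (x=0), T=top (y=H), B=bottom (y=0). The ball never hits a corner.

1. t=2 → B at (2,0); v=(-1,2)
2. t=2 → L at (0,4); v=(1,2)
3. t=2 → T at (2,8); v=(1,-2)
4. t=4 → B at (6,0); v=(1,2)
5. t=3 → R at (9,6); v=(-1,2)

Final position: (9,6)
Wall sequence: BLTBR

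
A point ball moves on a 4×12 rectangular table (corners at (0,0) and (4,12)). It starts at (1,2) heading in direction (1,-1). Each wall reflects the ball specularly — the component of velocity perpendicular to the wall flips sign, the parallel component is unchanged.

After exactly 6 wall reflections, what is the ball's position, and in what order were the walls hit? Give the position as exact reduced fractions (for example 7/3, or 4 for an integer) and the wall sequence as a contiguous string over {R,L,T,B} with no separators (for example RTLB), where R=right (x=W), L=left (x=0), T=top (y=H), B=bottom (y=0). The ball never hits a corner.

Final position: (0,11)
Wall sequence: BRLRTL

1. t=2 → B at (3,0); v=(1,1)
2. t=1 → R at (4,1); v=(-1,1)
3. t=4 → L at (0,5); v=(1,1)
4. t=4 → R at (4,9); v=(-1,1)
5. t=3 → T at (1,12); v=(-1,-1)
6. t=1 → L at (0,11); v=(1,-1)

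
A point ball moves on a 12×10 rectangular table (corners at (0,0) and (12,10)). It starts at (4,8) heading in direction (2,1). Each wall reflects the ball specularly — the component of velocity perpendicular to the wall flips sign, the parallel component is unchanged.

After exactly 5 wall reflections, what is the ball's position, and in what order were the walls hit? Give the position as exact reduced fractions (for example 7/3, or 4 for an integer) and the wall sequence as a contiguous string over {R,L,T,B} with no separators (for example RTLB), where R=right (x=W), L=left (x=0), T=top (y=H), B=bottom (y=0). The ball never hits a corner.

Final position: (12,4)
Wall sequence: TRLBR

1. t=2 → T at (8,10); v=(2,-1)
2. t=2 → R at (12,8); v=(-2,-1)
3. t=6 → L at (0,2); v=(2,-1)
4. t=2 → B at (4,0); v=(2,1)
5. t=4 → R at (12,4); v=(-2,1)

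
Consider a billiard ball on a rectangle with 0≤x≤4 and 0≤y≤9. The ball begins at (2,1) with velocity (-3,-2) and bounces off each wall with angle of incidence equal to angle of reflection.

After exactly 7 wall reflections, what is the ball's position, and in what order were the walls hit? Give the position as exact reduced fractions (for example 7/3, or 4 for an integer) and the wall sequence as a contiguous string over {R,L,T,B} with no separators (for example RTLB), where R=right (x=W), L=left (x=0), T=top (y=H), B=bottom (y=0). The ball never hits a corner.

1. t=1/2 → B at (1/2,0); v=(-3,2)
2. t=1/6 → L at (0,1/3); v=(3,2)
3. t=4/3 → R at (4,3); v=(-3,2)
4. t=4/3 → L at (0,17/3); v=(3,2)
5. t=4/3 → R at (4,25/3); v=(-3,2)
6. t=1/3 → T at (3,9); v=(-3,-2)
7. t=1 → L at (0,7); v=(3,-2)

Final position: (0,7)
Wall sequence: BLRLRTL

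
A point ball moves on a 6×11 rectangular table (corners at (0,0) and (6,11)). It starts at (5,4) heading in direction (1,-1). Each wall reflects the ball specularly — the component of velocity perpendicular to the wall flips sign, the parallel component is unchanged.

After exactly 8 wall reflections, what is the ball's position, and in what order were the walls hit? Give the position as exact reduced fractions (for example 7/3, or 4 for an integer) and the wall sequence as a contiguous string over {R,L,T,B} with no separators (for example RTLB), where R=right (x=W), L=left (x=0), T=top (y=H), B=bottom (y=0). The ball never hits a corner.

Final position: (5,0)
Wall sequence: RBLRTLRB

1. t=1 → R at (6,3); v=(-1,-1)
2. t=3 → B at (3,0); v=(-1,1)
3. t=3 → L at (0,3); v=(1,1)
4. t=6 → R at (6,9); v=(-1,1)
5. t=2 → T at (4,11); v=(-1,-1)
6. t=4 → L at (0,7); v=(1,-1)
7. t=6 → R at (6,1); v=(-1,-1)
8. t=1 → B at (5,0); v=(-1,1)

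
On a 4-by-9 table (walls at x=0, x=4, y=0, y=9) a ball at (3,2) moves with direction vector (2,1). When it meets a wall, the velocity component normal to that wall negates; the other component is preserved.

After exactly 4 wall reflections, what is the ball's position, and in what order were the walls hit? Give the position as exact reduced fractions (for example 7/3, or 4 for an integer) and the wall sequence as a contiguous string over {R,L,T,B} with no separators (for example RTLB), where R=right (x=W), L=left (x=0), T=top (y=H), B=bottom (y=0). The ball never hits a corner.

1. t=1/2 → R at (4,5/2); v=(-2,1)
2. t=2 → L at (0,9/2); v=(2,1)
3. t=2 → R at (4,13/2); v=(-2,1)
4. t=2 → L at (0,17/2); v=(2,1)

Final position: (0,17/2)
Wall sequence: RLRL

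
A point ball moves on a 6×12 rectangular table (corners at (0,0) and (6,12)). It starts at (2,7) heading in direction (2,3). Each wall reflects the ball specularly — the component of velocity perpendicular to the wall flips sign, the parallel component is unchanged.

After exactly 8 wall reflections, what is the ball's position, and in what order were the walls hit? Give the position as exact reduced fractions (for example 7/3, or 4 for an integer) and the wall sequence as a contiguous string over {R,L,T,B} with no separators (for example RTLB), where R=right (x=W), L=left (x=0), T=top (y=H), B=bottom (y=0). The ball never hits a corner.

1. t=5/3 → T at (16/3,12); v=(2,-3)
2. t=1/3 → R at (6,11); v=(-2,-3)
3. t=3 → L at (0,2); v=(2,-3)
4. t=2/3 → B at (4/3,0); v=(2,3)
5. t=7/3 → R at (6,7); v=(-2,3)
6. t=5/3 → T at (8/3,12); v=(-2,-3)
7. t=4/3 → L at (0,8); v=(2,-3)
8. t=8/3 → B at (16/3,0); v=(2,3)

Final position: (16/3,0)
Wall sequence: TRLBRTLB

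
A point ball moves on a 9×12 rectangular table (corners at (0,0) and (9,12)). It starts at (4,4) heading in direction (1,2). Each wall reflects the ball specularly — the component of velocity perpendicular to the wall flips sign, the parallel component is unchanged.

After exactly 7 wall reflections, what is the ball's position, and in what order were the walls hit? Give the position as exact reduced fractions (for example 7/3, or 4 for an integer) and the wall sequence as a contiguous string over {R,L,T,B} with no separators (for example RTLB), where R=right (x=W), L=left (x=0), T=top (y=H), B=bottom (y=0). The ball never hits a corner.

Final position: (9,2)
Wall sequence: TRBLTBR

1. t=4 → T at (8,12); v=(1,-2)
2. t=1 → R at (9,10); v=(-1,-2)
3. t=5 → B at (4,0); v=(-1,2)
4. t=4 → L at (0,8); v=(1,2)
5. t=2 → T at (2,12); v=(1,-2)
6. t=6 → B at (8,0); v=(1,2)
7. t=1 → R at (9,2); v=(-1,2)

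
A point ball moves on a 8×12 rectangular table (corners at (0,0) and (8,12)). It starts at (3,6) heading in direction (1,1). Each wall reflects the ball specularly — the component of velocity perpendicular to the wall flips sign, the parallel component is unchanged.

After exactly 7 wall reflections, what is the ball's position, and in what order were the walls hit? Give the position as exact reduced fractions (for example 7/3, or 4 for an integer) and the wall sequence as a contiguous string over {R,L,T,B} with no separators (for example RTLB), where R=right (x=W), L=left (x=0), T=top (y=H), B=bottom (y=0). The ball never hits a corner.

1. t=5 → R at (8,11); v=(-1,1)
2. t=1 → T at (7,12); v=(-1,-1)
3. t=7 → L at (0,5); v=(1,-1)
4. t=5 → B at (5,0); v=(1,1)
5. t=3 → R at (8,3); v=(-1,1)
6. t=8 → L at (0,11); v=(1,1)
7. t=1 → T at (1,12); v=(1,-1)

Final position: (1,12)
Wall sequence: RTLBRLT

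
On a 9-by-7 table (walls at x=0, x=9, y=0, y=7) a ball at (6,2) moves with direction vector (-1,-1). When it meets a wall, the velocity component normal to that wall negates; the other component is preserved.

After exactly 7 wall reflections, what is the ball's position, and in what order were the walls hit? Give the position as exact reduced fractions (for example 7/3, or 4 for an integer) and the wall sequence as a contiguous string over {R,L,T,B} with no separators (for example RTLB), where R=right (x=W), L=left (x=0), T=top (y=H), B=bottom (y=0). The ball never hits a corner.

Final position: (0,6)
Wall sequence: BLTRBTL

1. t=2 → B at (4,0); v=(-1,1)
2. t=4 → L at (0,4); v=(1,1)
3. t=3 → T at (3,7); v=(1,-1)
4. t=6 → R at (9,1); v=(-1,-1)
5. t=1 → B at (8,0); v=(-1,1)
6. t=7 → T at (1,7); v=(-1,-1)
7. t=1 → L at (0,6); v=(1,-1)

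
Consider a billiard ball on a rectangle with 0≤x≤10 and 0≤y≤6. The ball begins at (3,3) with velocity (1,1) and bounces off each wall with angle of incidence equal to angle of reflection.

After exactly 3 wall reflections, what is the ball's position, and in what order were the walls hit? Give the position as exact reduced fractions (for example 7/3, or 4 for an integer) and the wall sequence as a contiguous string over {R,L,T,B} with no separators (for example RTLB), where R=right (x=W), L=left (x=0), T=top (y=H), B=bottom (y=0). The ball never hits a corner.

Final position: (8,0)
Wall sequence: TRB

1. t=3 → T at (6,6); v=(1,-1)
2. t=4 → R at (10,2); v=(-1,-1)
3. t=2 → B at (8,0); v=(-1,1)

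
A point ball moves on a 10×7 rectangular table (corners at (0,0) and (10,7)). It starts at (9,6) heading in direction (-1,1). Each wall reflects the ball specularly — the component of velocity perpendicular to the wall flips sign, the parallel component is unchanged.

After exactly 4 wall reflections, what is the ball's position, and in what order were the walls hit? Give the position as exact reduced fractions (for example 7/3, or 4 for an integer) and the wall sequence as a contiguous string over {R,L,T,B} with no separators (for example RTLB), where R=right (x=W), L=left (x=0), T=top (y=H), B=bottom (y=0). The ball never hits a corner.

1. t=1 → T at (8,7); v=(-1,-1)
2. t=7 → B at (1,0); v=(-1,1)
3. t=1 → L at (0,1); v=(1,1)
4. t=6 → T at (6,7); v=(1,-1)

Final position: (6,7)
Wall sequence: TBLT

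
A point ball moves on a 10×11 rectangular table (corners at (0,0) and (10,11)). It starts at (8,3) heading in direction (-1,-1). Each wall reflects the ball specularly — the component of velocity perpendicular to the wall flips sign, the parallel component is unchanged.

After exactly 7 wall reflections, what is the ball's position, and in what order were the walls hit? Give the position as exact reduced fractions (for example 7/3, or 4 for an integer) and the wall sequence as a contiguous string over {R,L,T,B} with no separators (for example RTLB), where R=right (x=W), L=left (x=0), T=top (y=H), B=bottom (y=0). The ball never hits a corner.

1. t=3 → B at (5,0); v=(-1,1)
2. t=5 → L at (0,5); v=(1,1)
3. t=6 → T at (6,11); v=(1,-1)
4. t=4 → R at (10,7); v=(-1,-1)
5. t=7 → B at (3,0); v=(-1,1)
6. t=3 → L at (0,3); v=(1,1)
7. t=8 → T at (8,11); v=(1,-1)

Final position: (8,11)
Wall sequence: BLTRBLT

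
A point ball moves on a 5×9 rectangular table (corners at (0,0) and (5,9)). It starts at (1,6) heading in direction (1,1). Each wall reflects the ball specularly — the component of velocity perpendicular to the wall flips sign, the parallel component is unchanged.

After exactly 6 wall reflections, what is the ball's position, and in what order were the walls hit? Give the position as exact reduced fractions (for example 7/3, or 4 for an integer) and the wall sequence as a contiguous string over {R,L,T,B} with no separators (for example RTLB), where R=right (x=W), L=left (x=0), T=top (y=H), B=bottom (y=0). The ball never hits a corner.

1. t=3 → T at (4,9); v=(1,-1)
2. t=1 → R at (5,8); v=(-1,-1)
3. t=5 → L at (0,3); v=(1,-1)
4. t=3 → B at (3,0); v=(1,1)
5. t=2 → R at (5,2); v=(-1,1)
6. t=5 → L at (0,7); v=(1,1)

Final position: (0,7)
Wall sequence: TRLBRL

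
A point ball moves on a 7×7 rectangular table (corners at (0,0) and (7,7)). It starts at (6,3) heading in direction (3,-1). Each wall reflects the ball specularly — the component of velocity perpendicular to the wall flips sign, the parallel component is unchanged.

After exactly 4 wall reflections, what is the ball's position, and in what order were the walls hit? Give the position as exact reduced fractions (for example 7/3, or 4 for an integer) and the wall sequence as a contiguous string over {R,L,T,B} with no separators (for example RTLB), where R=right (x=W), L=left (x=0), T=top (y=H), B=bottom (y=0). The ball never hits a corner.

1. t=1/3 → R at (7,8/3); v=(-3,-1)
2. t=7/3 → L at (0,1/3); v=(3,-1)
3. t=1/3 → B at (1,0); v=(3,1)
4. t=2 → R at (7,2); v=(-3,1)

Final position: (7,2)
Wall sequence: RLBR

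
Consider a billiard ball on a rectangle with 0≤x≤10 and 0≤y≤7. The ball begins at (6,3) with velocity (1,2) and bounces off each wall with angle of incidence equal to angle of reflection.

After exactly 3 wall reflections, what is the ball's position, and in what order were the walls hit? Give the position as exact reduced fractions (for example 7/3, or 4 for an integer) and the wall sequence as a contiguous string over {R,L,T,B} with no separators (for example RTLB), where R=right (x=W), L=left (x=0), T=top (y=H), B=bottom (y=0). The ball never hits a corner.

1. t=2 → T at (8,7); v=(1,-2)
2. t=2 → R at (10,3); v=(-1,-2)
3. t=3/2 → B at (17/2,0); v=(-1,2)

Final position: (17/2,0)
Wall sequence: TRB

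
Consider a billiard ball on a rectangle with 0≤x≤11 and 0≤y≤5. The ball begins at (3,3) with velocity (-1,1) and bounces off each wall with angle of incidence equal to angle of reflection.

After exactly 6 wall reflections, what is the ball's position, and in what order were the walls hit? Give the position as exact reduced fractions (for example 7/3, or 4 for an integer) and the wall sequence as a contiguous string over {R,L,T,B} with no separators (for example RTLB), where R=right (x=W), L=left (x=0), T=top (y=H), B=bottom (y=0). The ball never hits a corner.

Final position: (8,0)
Wall sequence: TLBTRB

1. t=2 → T at (1,5); v=(-1,-1)
2. t=1 → L at (0,4); v=(1,-1)
3. t=4 → B at (4,0); v=(1,1)
4. t=5 → T at (9,5); v=(1,-1)
5. t=2 → R at (11,3); v=(-1,-1)
6. t=3 → B at (8,0); v=(-1,1)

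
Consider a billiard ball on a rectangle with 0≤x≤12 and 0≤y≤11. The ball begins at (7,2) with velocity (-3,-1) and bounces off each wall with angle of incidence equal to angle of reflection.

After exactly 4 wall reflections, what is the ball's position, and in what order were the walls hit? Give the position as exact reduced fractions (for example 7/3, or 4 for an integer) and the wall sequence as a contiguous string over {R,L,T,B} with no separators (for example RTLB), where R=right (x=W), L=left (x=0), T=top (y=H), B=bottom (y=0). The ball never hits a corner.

1. t=2 → B at (1,0); v=(-3,1)
2. t=1/3 → L at (0,1/3); v=(3,1)
3. t=4 → R at (12,13/3); v=(-3,1)
4. t=4 → L at (0,25/3); v=(3,1)

Final position: (0,25/3)
Wall sequence: BLRL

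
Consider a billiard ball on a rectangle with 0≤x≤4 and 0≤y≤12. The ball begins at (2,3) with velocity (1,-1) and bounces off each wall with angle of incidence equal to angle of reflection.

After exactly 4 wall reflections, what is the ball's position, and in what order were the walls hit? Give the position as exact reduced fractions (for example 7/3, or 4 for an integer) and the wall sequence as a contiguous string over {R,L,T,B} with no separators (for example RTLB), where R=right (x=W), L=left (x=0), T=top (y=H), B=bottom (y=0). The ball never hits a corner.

Final position: (4,7)
Wall sequence: RBLR

1. t=2 → R at (4,1); v=(-1,-1)
2. t=1 → B at (3,0); v=(-1,1)
3. t=3 → L at (0,3); v=(1,1)
4. t=4 → R at (4,7); v=(-1,1)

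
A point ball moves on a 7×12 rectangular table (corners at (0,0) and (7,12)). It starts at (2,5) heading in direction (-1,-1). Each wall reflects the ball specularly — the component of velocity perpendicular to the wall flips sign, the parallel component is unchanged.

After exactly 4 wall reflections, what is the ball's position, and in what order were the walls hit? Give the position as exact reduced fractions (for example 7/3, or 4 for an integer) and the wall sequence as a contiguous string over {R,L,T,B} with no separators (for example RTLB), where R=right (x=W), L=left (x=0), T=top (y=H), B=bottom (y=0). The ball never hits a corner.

1. t=2 → L at (0,3); v=(1,-1)
2. t=3 → B at (3,0); v=(1,1)
3. t=4 → R at (7,4); v=(-1,1)
4. t=7 → L at (0,11); v=(1,1)

Final position: (0,11)
Wall sequence: LBRL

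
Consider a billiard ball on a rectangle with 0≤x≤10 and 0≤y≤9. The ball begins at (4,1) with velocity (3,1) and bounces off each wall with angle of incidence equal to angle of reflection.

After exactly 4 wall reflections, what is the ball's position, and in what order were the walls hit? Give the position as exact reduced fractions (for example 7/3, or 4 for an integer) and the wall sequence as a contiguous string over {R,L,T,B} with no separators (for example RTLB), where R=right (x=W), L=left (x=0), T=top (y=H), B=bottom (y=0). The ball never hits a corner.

1. t=2 → R at (10,3); v=(-3,1)
2. t=10/3 → L at (0,19/3); v=(3,1)
3. t=8/3 → T at (8,9); v=(3,-1)
4. t=2/3 → R at (10,25/3); v=(-3,-1)

Final position: (10,25/3)
Wall sequence: RLTR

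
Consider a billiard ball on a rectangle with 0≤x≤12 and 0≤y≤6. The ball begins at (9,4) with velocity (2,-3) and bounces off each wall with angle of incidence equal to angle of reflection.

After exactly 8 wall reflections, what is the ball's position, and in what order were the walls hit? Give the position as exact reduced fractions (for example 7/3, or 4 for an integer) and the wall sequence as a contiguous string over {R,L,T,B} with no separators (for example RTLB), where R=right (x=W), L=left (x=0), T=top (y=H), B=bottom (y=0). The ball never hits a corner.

Final position: (23/3,6)
Wall sequence: BRTBTLBT

1. t=4/3 → B at (35/3,0); v=(2,3)
2. t=1/6 → R at (12,1/2); v=(-2,3)
3. t=11/6 → T at (25/3,6); v=(-2,-3)
4. t=2 → B at (13/3,0); v=(-2,3)
5. t=2 → T at (1/3,6); v=(-2,-3)
6. t=1/6 → L at (0,11/2); v=(2,-3)
7. t=11/6 → B at (11/3,0); v=(2,3)
8. t=2 → T at (23/3,6); v=(2,-3)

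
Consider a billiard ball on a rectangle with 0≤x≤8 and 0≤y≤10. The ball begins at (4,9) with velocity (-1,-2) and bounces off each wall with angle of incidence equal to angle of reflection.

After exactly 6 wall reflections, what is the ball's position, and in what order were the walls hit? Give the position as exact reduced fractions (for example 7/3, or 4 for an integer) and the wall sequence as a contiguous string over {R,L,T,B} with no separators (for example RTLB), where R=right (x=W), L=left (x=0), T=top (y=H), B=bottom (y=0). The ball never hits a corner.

Final position: (1/2,10)
Wall sequence: LBTRBT

1. t=4 → L at (0,1); v=(1,-2)
2. t=1/2 → B at (1/2,0); v=(1,2)
3. t=5 → T at (11/2,10); v=(1,-2)
4. t=5/2 → R at (8,5); v=(-1,-2)
5. t=5/2 → B at (11/2,0); v=(-1,2)
6. t=5 → T at (1/2,10); v=(-1,-2)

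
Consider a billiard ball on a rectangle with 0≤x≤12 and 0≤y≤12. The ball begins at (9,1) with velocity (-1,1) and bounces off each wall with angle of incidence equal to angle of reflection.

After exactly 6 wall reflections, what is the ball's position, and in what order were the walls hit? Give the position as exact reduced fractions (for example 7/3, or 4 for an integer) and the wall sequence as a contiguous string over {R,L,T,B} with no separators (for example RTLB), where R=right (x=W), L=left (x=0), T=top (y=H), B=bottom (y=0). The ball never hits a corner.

Final position: (2,12)
Wall sequence: LTRBLT

1. t=9 → L at (0,10); v=(1,1)
2. t=2 → T at (2,12); v=(1,-1)
3. t=10 → R at (12,2); v=(-1,-1)
4. t=2 → B at (10,0); v=(-1,1)
5. t=10 → L at (0,10); v=(1,1)
6. t=2 → T at (2,12); v=(1,-1)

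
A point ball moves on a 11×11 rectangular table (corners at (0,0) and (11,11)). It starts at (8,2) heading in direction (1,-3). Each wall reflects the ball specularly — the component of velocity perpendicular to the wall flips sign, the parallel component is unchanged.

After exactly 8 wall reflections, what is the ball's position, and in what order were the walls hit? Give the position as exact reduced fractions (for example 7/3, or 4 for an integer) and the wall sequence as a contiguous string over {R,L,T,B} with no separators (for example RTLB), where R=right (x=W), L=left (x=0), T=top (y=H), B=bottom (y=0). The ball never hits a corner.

1. t=2/3 → B at (26/3,0); v=(1,3)
2. t=7/3 → R at (11,7); v=(-1,3)
3. t=4/3 → T at (29/3,11); v=(-1,-3)
4. t=11/3 → B at (6,0); v=(-1,3)
5. t=11/3 → T at (7/3,11); v=(-1,-3)
6. t=7/3 → L at (0,4); v=(1,-3)
7. t=4/3 → B at (4/3,0); v=(1,3)
8. t=11/3 → T at (5,11); v=(1,-3)

Final position: (5,11)
Wall sequence: BRTBTLBT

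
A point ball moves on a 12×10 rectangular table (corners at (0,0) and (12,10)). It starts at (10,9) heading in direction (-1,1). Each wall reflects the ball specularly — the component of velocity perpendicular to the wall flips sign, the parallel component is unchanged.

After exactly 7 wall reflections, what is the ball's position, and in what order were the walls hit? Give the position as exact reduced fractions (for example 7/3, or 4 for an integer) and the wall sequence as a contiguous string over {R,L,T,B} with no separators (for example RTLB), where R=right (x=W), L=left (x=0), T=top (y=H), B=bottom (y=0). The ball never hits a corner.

1. t=1 → T at (9,10); v=(-1,-1)
2. t=9 → L at (0,1); v=(1,-1)
3. t=1 → B at (1,0); v=(1,1)
4. t=10 → T at (11,10); v=(1,-1)
5. t=1 → R at (12,9); v=(-1,-1)
6. t=9 → B at (3,0); v=(-1,1)
7. t=3 → L at (0,3); v=(1,1)

Final position: (0,3)
Wall sequence: TLBTRBL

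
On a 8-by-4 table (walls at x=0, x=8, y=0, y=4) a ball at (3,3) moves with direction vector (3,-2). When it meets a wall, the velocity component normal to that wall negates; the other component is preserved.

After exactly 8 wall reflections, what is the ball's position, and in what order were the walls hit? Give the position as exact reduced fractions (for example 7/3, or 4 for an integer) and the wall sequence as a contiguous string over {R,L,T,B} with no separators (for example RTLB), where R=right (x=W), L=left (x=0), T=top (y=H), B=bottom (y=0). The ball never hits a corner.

1. t=3/2 → B at (15/2,0); v=(3,2)
2. t=1/6 → R at (8,1/3); v=(-3,2)
3. t=11/6 → T at (5/2,4); v=(-3,-2)
4. t=5/6 → L at (0,7/3); v=(3,-2)
5. t=7/6 → B at (7/2,0); v=(3,2)
6. t=3/2 → R at (8,3); v=(-3,2)
7. t=1/2 → T at (13/2,4); v=(-3,-2)
8. t=2 → B at (1/2,0); v=(-3,2)

Final position: (1/2,0)
Wall sequence: BRTLBRTB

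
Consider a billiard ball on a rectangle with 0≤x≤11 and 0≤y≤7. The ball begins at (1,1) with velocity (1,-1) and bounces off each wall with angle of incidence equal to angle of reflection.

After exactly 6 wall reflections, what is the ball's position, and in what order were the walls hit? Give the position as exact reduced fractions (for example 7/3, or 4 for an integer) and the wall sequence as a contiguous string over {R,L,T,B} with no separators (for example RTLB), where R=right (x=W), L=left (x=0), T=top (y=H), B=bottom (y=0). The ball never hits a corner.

1. t=1 → B at (2,0); v=(1,1)
2. t=7 → T at (9,7); v=(1,-1)
3. t=2 → R at (11,5); v=(-1,-1)
4. t=5 → B at (6,0); v=(-1,1)
5. t=6 → L at (0,6); v=(1,1)
6. t=1 → T at (1,7); v=(1,-1)

Final position: (1,7)
Wall sequence: BTRBLT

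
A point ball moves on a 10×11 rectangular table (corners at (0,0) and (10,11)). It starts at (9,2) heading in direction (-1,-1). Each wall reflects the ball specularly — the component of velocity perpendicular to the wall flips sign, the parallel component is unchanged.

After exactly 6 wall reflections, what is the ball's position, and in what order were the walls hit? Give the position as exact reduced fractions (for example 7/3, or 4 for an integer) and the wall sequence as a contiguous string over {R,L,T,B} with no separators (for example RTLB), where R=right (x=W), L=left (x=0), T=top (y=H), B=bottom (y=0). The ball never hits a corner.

Final position: (0,5)
Wall sequence: BLTRBL

1. t=2 → B at (7,0); v=(-1,1)
2. t=7 → L at (0,7); v=(1,1)
3. t=4 → T at (4,11); v=(1,-1)
4. t=6 → R at (10,5); v=(-1,-1)
5. t=5 → B at (5,0); v=(-1,1)
6. t=5 → L at (0,5); v=(1,1)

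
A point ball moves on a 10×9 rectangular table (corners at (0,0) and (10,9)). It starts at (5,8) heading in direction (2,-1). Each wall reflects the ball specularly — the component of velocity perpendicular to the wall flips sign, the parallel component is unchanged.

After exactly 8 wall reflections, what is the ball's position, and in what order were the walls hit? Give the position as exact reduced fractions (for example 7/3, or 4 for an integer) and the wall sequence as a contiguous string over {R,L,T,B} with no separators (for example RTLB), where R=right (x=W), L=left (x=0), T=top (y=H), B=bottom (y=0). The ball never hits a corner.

1. t=5/2 → R at (10,11/2); v=(-2,-1)
2. t=5 → L at (0,1/2); v=(2,-1)
3. t=1/2 → B at (1,0); v=(2,1)
4. t=9/2 → R at (10,9/2); v=(-2,1)
5. t=9/2 → T at (1,9); v=(-2,-1)
6. t=1/2 → L at (0,17/2); v=(2,-1)
7. t=5 → R at (10,7/2); v=(-2,-1)
8. t=7/2 → B at (3,0); v=(-2,1)

Final position: (3,0)
Wall sequence: RLBRTLRB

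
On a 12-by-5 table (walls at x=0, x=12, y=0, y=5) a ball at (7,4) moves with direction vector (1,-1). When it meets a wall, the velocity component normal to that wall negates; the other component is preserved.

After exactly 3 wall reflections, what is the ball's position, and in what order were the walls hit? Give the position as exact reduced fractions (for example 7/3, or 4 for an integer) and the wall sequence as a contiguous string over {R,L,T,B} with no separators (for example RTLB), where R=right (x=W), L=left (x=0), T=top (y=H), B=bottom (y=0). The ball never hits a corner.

Final position: (8,5)
Wall sequence: BRT

1. t=4 → B at (11,0); v=(1,1)
2. t=1 → R at (12,1); v=(-1,1)
3. t=4 → T at (8,5); v=(-1,-1)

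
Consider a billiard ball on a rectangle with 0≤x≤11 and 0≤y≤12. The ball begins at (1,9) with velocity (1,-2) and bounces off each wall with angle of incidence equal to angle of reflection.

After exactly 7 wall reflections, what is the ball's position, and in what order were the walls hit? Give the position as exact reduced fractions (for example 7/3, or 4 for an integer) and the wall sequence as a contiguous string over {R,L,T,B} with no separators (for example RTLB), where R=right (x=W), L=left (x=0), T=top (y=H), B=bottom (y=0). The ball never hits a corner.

Final position: (15/2,0)
Wall sequence: BRTBLTB

1. t=9/2 → B at (11/2,0); v=(1,2)
2. t=11/2 → R at (11,11); v=(-1,2)
3. t=1/2 → T at (21/2,12); v=(-1,-2)
4. t=6 → B at (9/2,0); v=(-1,2)
5. t=9/2 → L at (0,9); v=(1,2)
6. t=3/2 → T at (3/2,12); v=(1,-2)
7. t=6 → B at (15/2,0); v=(1,2)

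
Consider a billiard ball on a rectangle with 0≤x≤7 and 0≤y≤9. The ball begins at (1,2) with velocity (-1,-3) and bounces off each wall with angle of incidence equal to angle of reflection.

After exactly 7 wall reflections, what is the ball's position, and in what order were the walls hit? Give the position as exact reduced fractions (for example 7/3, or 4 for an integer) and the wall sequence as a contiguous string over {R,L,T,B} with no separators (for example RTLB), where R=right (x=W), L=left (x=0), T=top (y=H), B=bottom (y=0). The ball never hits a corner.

Final position: (7/3,0)
Wall sequence: BLTBRTB

1. t=2/3 → B at (1/3,0); v=(-1,3)
2. t=1/3 → L at (0,1); v=(1,3)
3. t=8/3 → T at (8/3,9); v=(1,-3)
4. t=3 → B at (17/3,0); v=(1,3)
5. t=4/3 → R at (7,4); v=(-1,3)
6. t=5/3 → T at (16/3,9); v=(-1,-3)
7. t=3 → B at (7/3,0); v=(-1,3)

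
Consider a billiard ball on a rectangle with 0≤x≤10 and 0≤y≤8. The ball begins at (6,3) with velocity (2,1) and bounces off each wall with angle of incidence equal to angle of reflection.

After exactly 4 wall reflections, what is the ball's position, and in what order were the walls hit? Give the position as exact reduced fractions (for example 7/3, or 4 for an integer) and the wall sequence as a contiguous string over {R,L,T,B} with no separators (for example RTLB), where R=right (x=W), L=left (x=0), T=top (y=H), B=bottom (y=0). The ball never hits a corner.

Final position: (10,1)
Wall sequence: RTLR

1. t=2 → R at (10,5); v=(-2,1)
2. t=3 → T at (4,8); v=(-2,-1)
3. t=2 → L at (0,6); v=(2,-1)
4. t=5 → R at (10,1); v=(-2,-1)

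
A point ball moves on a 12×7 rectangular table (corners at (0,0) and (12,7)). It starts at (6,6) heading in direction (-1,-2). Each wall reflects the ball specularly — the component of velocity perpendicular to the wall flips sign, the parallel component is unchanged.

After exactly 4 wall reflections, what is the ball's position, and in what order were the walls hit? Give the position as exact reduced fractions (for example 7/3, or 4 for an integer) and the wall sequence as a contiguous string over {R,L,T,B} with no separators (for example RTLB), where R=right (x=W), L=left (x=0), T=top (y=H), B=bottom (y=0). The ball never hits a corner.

Final position: (4,0)
Wall sequence: BLTB

1. t=3 → B at (3,0); v=(-1,2)
2. t=3 → L at (0,6); v=(1,2)
3. t=1/2 → T at (1/2,7); v=(1,-2)
4. t=7/2 → B at (4,0); v=(1,2)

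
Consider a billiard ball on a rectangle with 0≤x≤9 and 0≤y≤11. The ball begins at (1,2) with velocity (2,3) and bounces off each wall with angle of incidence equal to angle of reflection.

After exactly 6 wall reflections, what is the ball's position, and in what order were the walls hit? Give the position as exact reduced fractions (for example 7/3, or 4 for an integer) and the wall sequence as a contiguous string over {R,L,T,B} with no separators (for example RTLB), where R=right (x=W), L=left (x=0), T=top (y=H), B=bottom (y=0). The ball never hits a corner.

1. t=3 → T at (7,11); v=(2,-3)
2. t=1 → R at (9,8); v=(-2,-3)
3. t=8/3 → B at (11/3,0); v=(-2,3)
4. t=11/6 → L at (0,11/2); v=(2,3)
5. t=11/6 → T at (11/3,11); v=(2,-3)
6. t=8/3 → R at (9,3); v=(-2,-3)

Final position: (9,3)
Wall sequence: TRBLTR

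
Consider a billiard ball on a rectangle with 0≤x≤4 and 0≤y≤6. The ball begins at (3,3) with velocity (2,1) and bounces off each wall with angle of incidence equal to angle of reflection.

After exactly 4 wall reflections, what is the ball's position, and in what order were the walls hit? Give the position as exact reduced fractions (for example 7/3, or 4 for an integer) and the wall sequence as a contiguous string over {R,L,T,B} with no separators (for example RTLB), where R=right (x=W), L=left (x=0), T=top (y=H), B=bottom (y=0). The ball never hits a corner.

Final position: (4,9/2)
Wall sequence: RLTR

1. t=1/2 → R at (4,7/2); v=(-2,1)
2. t=2 → L at (0,11/2); v=(2,1)
3. t=1/2 → T at (1,6); v=(2,-1)
4. t=3/2 → R at (4,9/2); v=(-2,-1)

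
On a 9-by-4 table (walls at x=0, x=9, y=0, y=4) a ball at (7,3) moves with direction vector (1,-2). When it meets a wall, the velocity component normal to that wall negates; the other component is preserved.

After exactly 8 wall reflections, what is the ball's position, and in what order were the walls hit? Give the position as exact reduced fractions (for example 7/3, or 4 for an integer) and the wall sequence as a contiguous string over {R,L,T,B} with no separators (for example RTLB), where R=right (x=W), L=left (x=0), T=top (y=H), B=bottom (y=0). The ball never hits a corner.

1. t=3/2 → B at (17/2,0); v=(1,2)
2. t=1/2 → R at (9,1); v=(-1,2)
3. t=3/2 → T at (15/2,4); v=(-1,-2)
4. t=2 → B at (11/2,0); v=(-1,2)
5. t=2 → T at (7/2,4); v=(-1,-2)
6. t=2 → B at (3/2,0); v=(-1,2)
7. t=3/2 → L at (0,3); v=(1,2)
8. t=1/2 → T at (1/2,4); v=(1,-2)

Final position: (1/2,4)
Wall sequence: BRTBTBLT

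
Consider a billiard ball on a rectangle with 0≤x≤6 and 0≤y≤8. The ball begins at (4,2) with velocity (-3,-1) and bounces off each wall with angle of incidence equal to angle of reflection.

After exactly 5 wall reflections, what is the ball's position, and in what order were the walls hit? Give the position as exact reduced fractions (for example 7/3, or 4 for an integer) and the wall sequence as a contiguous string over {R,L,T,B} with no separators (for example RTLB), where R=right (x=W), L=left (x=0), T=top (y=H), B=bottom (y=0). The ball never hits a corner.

Final position: (6,16/3)
Wall sequence: LBRLR

1. t=4/3 → L at (0,2/3); v=(3,-1)
2. t=2/3 → B at (2,0); v=(3,1)
3. t=4/3 → R at (6,4/3); v=(-3,1)
4. t=2 → L at (0,10/3); v=(3,1)
5. t=2 → R at (6,16/3); v=(-3,1)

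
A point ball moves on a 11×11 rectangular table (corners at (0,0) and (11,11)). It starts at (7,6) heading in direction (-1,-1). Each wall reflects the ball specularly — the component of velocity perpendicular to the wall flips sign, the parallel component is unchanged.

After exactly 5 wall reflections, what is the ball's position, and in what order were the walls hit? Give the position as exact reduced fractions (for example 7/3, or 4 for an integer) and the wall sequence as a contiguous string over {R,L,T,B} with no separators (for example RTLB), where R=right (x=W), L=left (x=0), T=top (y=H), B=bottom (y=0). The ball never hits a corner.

Final position: (1,0)
Wall sequence: BLTRB

1. t=6 → B at (1,0); v=(-1,1)
2. t=1 → L at (0,1); v=(1,1)
3. t=10 → T at (10,11); v=(1,-1)
4. t=1 → R at (11,10); v=(-1,-1)
5. t=10 → B at (1,0); v=(-1,1)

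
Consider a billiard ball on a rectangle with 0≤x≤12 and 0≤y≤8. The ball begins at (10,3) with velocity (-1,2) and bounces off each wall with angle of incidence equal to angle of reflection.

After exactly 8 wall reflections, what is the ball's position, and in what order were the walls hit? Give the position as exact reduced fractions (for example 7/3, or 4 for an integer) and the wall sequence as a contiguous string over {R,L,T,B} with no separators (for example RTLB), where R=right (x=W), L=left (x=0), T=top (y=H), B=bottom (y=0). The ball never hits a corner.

1. t=5/2 → T at (15/2,8); v=(-1,-2)
2. t=4 → B at (7/2,0); v=(-1,2)
3. t=7/2 → L at (0,7); v=(1,2)
4. t=1/2 → T at (1/2,8); v=(1,-2)
5. t=4 → B at (9/2,0); v=(1,2)
6. t=4 → T at (17/2,8); v=(1,-2)
7. t=7/2 → R at (12,1); v=(-1,-2)
8. t=1/2 → B at (23/2,0); v=(-1,2)

Final position: (23/2,0)
Wall sequence: TBLTBTRB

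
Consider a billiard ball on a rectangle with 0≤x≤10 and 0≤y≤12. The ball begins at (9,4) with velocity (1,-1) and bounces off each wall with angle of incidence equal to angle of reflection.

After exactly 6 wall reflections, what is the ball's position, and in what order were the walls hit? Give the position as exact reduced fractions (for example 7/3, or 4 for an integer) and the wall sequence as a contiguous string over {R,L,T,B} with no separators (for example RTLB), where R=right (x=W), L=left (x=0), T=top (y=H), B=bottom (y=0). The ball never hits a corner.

1. t=1 → R at (10,3); v=(-1,-1)
2. t=3 → B at (7,0); v=(-1,1)
3. t=7 → L at (0,7); v=(1,1)
4. t=5 → T at (5,12); v=(1,-1)
5. t=5 → R at (10,7); v=(-1,-1)
6. t=7 → B at (3,0); v=(-1,1)

Final position: (3,0)
Wall sequence: RBLTRB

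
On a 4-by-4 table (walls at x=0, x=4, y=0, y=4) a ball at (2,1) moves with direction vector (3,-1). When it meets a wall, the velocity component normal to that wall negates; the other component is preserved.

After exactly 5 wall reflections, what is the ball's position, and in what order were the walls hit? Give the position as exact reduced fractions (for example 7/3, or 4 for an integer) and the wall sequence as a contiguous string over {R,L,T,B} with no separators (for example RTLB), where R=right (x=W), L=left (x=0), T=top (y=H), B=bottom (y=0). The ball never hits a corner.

1. t=2/3 → R at (4,1/3); v=(-3,-1)
2. t=1/3 → B at (3,0); v=(-3,1)
3. t=1 → L at (0,1); v=(3,1)
4. t=4/3 → R at (4,7/3); v=(-3,1)
5. t=4/3 → L at (0,11/3); v=(3,1)

Final position: (0,11/3)
Wall sequence: RBLRL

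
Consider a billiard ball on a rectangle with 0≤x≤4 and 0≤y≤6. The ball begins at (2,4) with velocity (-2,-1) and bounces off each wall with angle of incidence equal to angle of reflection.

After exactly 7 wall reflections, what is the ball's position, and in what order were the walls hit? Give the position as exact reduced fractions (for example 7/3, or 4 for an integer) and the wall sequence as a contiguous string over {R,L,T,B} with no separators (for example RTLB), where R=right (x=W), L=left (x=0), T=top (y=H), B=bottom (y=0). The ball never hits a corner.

Final position: (2,6)
Wall sequence: LRBLRLT

1. t=1 → L at (0,3); v=(2,-1)
2. t=2 → R at (4,1); v=(-2,-1)
3. t=1 → B at (2,0); v=(-2,1)
4. t=1 → L at (0,1); v=(2,1)
5. t=2 → R at (4,3); v=(-2,1)
6. t=2 → L at (0,5); v=(2,1)
7. t=1 → T at (2,6); v=(2,-1)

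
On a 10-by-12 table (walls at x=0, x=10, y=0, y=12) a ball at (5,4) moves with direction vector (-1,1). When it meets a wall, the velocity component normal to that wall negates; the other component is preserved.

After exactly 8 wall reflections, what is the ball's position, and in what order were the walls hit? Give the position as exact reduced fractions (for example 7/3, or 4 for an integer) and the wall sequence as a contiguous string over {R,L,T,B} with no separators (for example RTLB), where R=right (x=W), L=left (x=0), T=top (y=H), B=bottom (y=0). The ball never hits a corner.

1. t=5 → L at (0,9); v=(1,1)
2. t=3 → T at (3,12); v=(1,-1)
3. t=7 → R at (10,5); v=(-1,-1)
4. t=5 → B at (5,0); v=(-1,1)
5. t=5 → L at (0,5); v=(1,1)
6. t=7 → T at (7,12); v=(1,-1)
7. t=3 → R at (10,9); v=(-1,-1)
8. t=9 → B at (1,0); v=(-1,1)

Final position: (1,0)
Wall sequence: LTRBLTRB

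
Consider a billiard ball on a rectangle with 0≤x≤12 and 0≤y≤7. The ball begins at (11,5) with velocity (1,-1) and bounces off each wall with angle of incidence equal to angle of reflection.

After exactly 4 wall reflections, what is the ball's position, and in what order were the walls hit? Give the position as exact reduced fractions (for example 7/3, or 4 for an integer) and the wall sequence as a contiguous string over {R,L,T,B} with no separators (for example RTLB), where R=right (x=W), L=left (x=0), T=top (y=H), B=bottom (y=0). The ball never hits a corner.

Final position: (0,6)
Wall sequence: RBTL

1. t=1 → R at (12,4); v=(-1,-1)
2. t=4 → B at (8,0); v=(-1,1)
3. t=7 → T at (1,7); v=(-1,-1)
4. t=1 → L at (0,6); v=(1,-1)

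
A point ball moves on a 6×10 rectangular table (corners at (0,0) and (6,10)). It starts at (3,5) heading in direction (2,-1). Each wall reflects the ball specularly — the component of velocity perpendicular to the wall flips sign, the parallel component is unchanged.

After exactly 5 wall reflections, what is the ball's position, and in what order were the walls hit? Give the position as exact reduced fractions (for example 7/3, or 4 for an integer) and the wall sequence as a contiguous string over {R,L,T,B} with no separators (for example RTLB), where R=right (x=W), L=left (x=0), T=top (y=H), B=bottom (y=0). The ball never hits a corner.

Final position: (0,11/2)
Wall sequence: RLBRL

1. t=3/2 → R at (6,7/2); v=(-2,-1)
2. t=3 → L at (0,1/2); v=(2,-1)
3. t=1/2 → B at (1,0); v=(2,1)
4. t=5/2 → R at (6,5/2); v=(-2,1)
5. t=3 → L at (0,11/2); v=(2,1)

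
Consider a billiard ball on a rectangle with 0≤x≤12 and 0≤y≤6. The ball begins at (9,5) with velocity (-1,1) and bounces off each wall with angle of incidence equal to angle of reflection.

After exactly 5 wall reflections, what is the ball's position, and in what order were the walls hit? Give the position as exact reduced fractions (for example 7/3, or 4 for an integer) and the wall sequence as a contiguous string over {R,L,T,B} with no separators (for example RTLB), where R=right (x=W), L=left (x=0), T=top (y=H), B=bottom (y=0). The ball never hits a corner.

1. t=1 → T at (8,6); v=(-1,-1)
2. t=6 → B at (2,0); v=(-1,1)
3. t=2 → L at (0,2); v=(1,1)
4. t=4 → T at (4,6); v=(1,-1)
5. t=6 → B at (10,0); v=(1,1)

Final position: (10,0)
Wall sequence: TBLTB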